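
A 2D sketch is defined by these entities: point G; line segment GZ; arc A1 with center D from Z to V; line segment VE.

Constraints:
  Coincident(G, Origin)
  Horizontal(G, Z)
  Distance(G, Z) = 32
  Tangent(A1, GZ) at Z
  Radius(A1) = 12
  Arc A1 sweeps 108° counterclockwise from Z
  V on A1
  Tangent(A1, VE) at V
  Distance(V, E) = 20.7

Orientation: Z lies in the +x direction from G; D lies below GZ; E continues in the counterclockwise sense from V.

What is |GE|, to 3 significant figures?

44.5

On A1, Z sits at bearing 90° from D; a 108° counterclockwise sweep puts V at bearing 198°, so V = D + 12.0·(cos 198°, sin 198°) = (20.6, -15.7). The tangent condition forces DV to be normal to VE, so VE runs along (−sin 198°, cos 198°); with |VE| = 20.7, E = (27.0, -35.4). Then |GE| = |E − G| = 44.5.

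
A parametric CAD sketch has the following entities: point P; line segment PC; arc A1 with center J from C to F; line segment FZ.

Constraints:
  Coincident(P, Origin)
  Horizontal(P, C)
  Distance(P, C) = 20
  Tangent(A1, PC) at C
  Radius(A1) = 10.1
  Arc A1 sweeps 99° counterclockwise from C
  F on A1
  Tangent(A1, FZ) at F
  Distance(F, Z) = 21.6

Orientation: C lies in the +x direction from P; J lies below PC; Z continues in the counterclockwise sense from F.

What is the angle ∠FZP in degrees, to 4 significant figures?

13.10°

P is at the origin; PC is horizontal with |PC| = 20.0 and C on the +x side, so C = (20.00, 0.000). Tangency of A1 to PC means the radius JC is perpendicular to PC, so J = C + (0, -10.1) = (20.00, -10.10). On A1, C sits at bearing 90° from J; a 99° counterclockwise sweep puts F at bearing 189°, so F = J + 10.1·(cos 189°, sin 189°) = (10.02, -11.68). Since A1 is tangent to FZ there, JF ⟂ FZ, so FZ runs along (−sin 189°, cos 189°); with |FZ| = 21.6, Z = (13.40, -33.01). Then cos ∠FZP = ZF·ZP / (|ZF||ZP|), giving 13.10°.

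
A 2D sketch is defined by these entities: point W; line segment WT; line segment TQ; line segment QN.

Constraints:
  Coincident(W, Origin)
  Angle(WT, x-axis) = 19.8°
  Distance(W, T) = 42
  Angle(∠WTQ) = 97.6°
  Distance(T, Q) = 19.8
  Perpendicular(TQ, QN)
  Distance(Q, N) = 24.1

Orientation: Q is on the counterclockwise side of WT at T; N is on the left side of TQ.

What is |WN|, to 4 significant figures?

30.83

W is at the origin; WT runs at 19.8° with length 42.0, so T = 42.0·(cos 19.8°, sin 19.8°) = (39.52, 14.23). ∠WTQ = 97.6°, so TQ runs at 19.8° + (180° − 97.6°) = 102.2° from the x-axis; with |TQ| = 19.8, Q = T + 19.8·(cos 102.2°, sin 102.2°) = (35.33, 33.58). TQ ⟂ QN; with |QN| = 24.1 on the left of TQ, N = Q + 24.1·(-0.9774, -0.2113) = (11.78, 28.49). Then |WN| = |N − W| = 30.83.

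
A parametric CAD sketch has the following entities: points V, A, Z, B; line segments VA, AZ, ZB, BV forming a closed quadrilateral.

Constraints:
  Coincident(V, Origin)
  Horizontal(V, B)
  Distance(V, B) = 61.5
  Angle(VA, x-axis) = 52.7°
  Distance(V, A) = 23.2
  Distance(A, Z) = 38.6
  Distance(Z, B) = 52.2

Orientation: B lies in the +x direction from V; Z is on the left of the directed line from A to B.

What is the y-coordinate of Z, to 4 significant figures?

47.39

V is at the origin; VB is horizontal with |VB| = 61.5 and B in +x, so B = (61.5, 0). VA runs at 52.7° with |VA| = 23.2, so A = (14.06, 18.45). Z is determined by |AZ| = 38.6 and |ZB| = 52.2 together: it lies at the intersection of circle(A, 38.6) and circle(B, 52.2). With |AB| = 50.90, the foot of the radical line on AB is 13.32 from A and the perpendicular offset is √(38.6² − 13.32²) = 36.23. Taking the left-of-AB solution: Z = (39.61, 47.39).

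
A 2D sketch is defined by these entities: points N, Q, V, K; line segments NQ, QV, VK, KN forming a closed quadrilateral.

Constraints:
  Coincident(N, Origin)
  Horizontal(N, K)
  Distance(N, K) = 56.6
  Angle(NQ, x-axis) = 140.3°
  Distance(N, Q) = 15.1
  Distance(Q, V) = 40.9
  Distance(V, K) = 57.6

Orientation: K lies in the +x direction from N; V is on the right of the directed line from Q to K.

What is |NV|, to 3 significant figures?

27.9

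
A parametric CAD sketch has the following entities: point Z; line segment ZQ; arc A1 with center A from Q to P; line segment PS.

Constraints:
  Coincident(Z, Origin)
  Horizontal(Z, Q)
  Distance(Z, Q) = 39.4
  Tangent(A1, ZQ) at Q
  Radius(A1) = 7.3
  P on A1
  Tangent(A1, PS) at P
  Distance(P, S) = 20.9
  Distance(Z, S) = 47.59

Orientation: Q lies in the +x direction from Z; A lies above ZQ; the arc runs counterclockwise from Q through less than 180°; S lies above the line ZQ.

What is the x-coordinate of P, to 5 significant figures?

46.054

Checks: |AP| = 7.300 ✓; ∠(AP, PS) = 90.00° ✓; |PS| = 20.90 ✓; |ZS| = 47.59 ✓.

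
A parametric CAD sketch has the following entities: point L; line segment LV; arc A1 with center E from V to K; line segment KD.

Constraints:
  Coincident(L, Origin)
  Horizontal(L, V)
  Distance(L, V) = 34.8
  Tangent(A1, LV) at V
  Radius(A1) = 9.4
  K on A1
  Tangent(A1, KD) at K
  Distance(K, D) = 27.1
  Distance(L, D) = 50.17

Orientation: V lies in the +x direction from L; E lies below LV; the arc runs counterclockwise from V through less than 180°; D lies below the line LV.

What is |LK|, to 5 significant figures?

28.314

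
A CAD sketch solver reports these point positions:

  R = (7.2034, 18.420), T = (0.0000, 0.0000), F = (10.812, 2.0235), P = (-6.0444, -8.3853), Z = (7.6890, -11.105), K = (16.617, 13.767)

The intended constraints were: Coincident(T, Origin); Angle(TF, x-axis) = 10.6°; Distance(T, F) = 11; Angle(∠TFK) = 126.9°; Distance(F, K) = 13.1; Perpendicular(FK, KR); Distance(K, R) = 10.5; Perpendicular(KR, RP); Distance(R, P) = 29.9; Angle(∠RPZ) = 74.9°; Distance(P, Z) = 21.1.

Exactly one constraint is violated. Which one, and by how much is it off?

Distance(P, Z) = 21.1 — off by 7.10.

T = (0.00, 0.00) ✓; TF at 10.60° ✓; |TF| = 11.00 ✓; ∠TFK = 126.9° ✓; |FK| = 13.10 ✓; ∠(FK, KR) = 90.00° ✓; |KR| = 10.50 ✓; ∠(KR, RP) = 90.00° ✓; |RP| = 29.90 ✓; ∠RPZ = 74.90° ✓; |PZ| = 14.00 ✗.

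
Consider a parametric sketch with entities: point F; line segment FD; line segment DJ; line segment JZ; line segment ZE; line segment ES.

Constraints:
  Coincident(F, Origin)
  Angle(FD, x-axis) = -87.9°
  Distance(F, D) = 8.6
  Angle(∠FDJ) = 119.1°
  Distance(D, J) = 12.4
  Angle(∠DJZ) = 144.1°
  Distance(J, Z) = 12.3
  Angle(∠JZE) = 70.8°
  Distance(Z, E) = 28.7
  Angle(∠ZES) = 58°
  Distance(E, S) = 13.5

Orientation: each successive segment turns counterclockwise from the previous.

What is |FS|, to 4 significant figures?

3.514

F is at the origin; FD runs at -87.9° with length 8.6, so D = (0.3151, -8.594). ∠FDJ = 119.1° gives DJ at -27.00° from the x-axis; with |DJ| = 12.4, J = (11.36, -14.22). ∠DJZ = 144.1° gives JZ at 8.900° from the x-axis; with |JZ| = 12.3, Z = (23.52, -12.32). ∠JZE = 70.8° gives ZE at 118.1° from the x-axis; with |ZE| = 28.7, E = (9.997, 13.00). ∠ZES = 58.0° gives ES at -119.9° from the x-axis; with |ES| = 13.5, S = (3.268, 1.293). Then |FS| = |S − F| = 3.514.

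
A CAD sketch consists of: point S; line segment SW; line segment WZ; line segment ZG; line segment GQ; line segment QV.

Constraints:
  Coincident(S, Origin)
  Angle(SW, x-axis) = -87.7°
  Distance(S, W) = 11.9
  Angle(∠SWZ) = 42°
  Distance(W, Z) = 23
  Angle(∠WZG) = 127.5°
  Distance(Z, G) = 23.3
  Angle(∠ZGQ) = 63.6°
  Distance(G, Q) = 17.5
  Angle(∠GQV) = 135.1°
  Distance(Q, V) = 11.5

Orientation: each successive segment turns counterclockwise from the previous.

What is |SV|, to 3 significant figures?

7.67

S is at the origin; SW runs at -87.7° with length 11.9, so W = (0.478, -11.9). ∠SWZ = 42.0° gives WZ at 50.3° from the x-axis; with |WZ| = 23.0, Z = (15.2, 5.81). ∠WZG = 127.5° gives ZG at 103° from the x-axis; with |ZG| = 23.3, G = (10.0, 28.5). ∠ZGQ = 63.6° gives GQ at -141° from the x-axis; with |GQ| = 17.5, Q = (-3.55, 17.5). ∠GQV = 135.1° gives QV at -95.9° from the x-axis; with |QV| = 11.5, V = (-4.74, 6.03). Then |SV| = |V − S| = 7.67.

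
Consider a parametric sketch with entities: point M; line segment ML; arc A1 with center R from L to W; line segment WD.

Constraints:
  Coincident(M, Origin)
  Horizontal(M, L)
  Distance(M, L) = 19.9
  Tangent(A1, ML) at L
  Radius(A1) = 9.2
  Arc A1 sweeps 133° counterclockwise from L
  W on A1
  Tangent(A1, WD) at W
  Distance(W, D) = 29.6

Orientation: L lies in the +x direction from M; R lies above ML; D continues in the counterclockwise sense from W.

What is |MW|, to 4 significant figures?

30.80

The tangent condition forces RL to be normal to ML, so R = L + (0, 9.2) = (19.90, 9.200). On A1, L sits at bearing -90° from R; a 133° counterclockwise sweep puts W at bearing 43°, so W = R + 9.2·(cos 43°, sin 43°) = (26.63, 15.47). Then |MW| = |W − M| = 30.80.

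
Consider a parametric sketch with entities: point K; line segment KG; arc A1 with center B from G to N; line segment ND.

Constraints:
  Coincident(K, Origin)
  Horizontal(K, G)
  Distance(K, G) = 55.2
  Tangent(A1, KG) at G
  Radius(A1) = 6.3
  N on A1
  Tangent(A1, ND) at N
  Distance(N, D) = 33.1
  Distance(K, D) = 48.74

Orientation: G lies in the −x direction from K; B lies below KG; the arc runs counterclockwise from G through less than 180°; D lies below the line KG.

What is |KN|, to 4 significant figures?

60.50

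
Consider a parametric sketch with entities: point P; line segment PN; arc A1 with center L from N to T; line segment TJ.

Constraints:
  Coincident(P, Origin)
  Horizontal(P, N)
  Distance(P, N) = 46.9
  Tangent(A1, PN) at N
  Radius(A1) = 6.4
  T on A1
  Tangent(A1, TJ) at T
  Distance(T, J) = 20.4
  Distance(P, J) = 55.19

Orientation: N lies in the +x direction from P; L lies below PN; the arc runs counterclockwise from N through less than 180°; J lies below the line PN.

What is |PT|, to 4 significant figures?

41.75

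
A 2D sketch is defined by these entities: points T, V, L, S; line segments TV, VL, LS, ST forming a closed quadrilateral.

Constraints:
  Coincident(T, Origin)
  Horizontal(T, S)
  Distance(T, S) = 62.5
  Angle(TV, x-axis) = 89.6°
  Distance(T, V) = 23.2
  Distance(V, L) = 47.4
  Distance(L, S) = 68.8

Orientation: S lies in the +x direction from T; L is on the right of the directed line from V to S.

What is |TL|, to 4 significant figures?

24.23

T is at the origin; T and S share the same y with |TS| = 62.5 and S in +x, so S = (62.5, 0). TV runs at 89.6° with |TV| = 23.2, so V = (0.1620, 23.20). L is determined by |VL| = 47.4 and |LS| = 68.8 together: it lies at the intersection of circle(V, 47.4) and circle(S, 68.8). With |VS| = 66.51, the foot of the radical line on VS is 14.56 from V and the perpendicular offset is √(47.4² − 14.56²) = 45.11. Taking the right-of-VS solution: L = (-1.920, -24.15).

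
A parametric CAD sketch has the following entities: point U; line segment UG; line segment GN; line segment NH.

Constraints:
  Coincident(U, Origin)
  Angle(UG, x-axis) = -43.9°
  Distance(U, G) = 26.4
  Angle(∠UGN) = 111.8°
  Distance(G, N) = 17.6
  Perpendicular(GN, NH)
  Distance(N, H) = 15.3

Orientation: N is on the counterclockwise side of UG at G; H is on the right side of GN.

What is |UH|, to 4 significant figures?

48.33

U is at the origin; UG runs at -43.9° with length 26.4, so G = 26.4·(cos -43.9°, sin -43.9°) = (19.02, -18.31). ∠UGN = 111.8°, so GN runs at -43.9° + (180° − 111.8°) = 24.30° from the x-axis; with |GN| = 17.6, N = G + 17.6·(cos 24.30°, sin 24.30°) = (35.06, -11.06). GN ⟂ NH; with |NH| = 15.3 on the right of GN, H = N + 15.3·(0.4115, -0.9114) = (41.36, -25.01). Then |UH| = |H − U| = 48.33.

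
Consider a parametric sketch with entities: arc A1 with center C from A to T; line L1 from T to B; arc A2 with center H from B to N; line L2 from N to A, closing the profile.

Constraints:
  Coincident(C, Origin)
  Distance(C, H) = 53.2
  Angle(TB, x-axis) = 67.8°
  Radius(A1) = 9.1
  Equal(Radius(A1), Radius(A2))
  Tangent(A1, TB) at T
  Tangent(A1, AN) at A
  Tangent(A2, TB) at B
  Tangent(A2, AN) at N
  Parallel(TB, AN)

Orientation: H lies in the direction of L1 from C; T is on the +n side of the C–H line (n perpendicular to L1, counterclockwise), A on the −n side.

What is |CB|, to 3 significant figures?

54.0

The slot axis is L1's direction at 67.8°, so u = (cos 67.8°, sin 67.8°) = (0.378, 0.926) and n = (−sin 67.8°, cos 67.8°) = (-0.926, 0.378). C is at the origin and H lies 53.2 along u from C, so H = 53.2·u = (20.1, 49.3). Tangency of A1 to both parallel lines with radius 9.1 puts T and A at C ± 9.1·n: T = (-8.43, 3.44), A = (8.43, -3.44). Equal radii place B and N the same way about H: B = H + 9.1·n = (11.7, 52.7), N = H − 9.1·n = (28.5, 45.8). Then |CB| = |B − C| = 54.0.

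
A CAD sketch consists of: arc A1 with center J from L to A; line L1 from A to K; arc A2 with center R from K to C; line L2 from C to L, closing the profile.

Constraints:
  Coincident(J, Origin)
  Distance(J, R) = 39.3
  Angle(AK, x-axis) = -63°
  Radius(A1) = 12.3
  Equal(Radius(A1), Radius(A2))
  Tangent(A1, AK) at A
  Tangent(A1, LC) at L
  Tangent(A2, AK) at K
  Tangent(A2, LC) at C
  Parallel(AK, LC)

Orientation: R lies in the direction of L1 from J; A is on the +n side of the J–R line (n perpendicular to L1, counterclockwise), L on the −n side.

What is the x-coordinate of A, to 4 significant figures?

10.96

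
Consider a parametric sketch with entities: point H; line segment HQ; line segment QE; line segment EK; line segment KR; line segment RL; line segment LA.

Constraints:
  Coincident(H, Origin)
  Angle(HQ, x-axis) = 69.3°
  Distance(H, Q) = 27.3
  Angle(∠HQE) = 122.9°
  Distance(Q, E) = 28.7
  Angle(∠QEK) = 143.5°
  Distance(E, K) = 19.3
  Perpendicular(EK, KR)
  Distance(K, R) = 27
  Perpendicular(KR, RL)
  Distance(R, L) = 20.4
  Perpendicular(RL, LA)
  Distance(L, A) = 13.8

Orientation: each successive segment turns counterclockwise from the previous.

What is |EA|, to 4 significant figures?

13.25

H is at the origin; HQ runs at 69.3° with length 27.3, so Q = (9.650, 25.54). ∠HQE = 122.9° gives QE at 126.4° from the x-axis; with |QE| = 28.7, E = (-7.381, 48.64). ∠QEK = 143.5° gives EK at 162.9° from the x-axis; with |EK| = 19.3, K = (-25.83, 54.31). The perpendicularity gives KR at right angles to EK, so KR runs at -107.1°; with |KR| = 27.0, R = (-33.77, 28.51). KR is perpendicular to RL, so RL runs at -17.10°; with |RL| = 20.4, L = (-14.27, 22.51). The perpendicularity gives LA at right angles to RL, so LA runs at 72.90°; with |LA| = 13.8, A = (-10.21, 35.70). Then |EA| = |A − E| = 13.25.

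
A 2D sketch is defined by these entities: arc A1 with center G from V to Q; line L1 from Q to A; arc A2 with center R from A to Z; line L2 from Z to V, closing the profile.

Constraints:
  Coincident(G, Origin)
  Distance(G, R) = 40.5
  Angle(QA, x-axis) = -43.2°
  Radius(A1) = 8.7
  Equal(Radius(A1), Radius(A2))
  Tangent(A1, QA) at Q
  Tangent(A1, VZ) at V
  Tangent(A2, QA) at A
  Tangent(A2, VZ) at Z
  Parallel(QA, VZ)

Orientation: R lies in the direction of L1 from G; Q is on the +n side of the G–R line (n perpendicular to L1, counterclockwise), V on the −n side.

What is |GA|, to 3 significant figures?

41.4

Tangency of A1 to both parallel lines with radius 8.7 puts Q and V at G ± 8.7·n: Q = (5.96, 6.34), V = (-5.96, -6.34). Equal radii place A and Z the same way about R: A = R + 8.7·n = (35.5, -21.4), Z = R − 8.7·n = (23.6, -34.1). Then |GA| = |A − G| = 41.4.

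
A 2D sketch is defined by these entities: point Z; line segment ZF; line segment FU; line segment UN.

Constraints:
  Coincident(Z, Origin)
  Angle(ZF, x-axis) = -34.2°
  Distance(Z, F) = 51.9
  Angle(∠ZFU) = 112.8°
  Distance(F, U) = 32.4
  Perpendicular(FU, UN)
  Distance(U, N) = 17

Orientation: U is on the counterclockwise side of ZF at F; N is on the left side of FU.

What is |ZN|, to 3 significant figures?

60.9

∠ZFU = 112.8°, so FU runs at -34.2° + (180° − 112.8°) = 33.0° from the x-axis; with |FU| = 32.4, U = F + 32.4·(cos 33.0°, sin 33.0°) = (70.1, -11.5). The perpendicularity gives UN at right angles to FU; with |UN| = 17.0 on the left of FU, N = U + 17.0·(-0.545, 0.839) = (60.8, 2.73). Then |ZN| = |N − Z| = 60.9.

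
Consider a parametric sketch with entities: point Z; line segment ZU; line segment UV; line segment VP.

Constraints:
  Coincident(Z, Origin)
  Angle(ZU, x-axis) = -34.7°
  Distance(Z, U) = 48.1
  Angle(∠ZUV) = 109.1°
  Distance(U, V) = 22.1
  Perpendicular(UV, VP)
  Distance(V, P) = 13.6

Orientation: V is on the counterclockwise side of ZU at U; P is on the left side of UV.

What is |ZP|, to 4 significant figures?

49.46

Z is at the origin; ZU runs at -34.7° with length 48.1, so U = 48.1·(cos -34.7°, sin -34.7°) = (39.55, -27.38). ∠ZUV = 109.1°, so UV runs at -34.7° + (180° − 109.1°) = 36.20° from the x-axis; with |UV| = 22.1, V = U + 22.1·(cos 36.20°, sin 36.20°) = (57.38, -14.33). UV ⟂ VP; with |VP| = 13.6 on the left of UV, P = V + 13.6·(-0.5906, 0.8070) = (49.35, -3.355). Then |ZP| = |P − Z| = 49.46.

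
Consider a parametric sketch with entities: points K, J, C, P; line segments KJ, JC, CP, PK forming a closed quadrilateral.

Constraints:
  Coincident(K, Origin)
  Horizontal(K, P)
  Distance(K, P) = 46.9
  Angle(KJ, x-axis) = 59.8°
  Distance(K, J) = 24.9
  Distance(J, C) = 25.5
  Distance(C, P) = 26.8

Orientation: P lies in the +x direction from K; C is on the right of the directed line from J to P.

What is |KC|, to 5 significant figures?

20.435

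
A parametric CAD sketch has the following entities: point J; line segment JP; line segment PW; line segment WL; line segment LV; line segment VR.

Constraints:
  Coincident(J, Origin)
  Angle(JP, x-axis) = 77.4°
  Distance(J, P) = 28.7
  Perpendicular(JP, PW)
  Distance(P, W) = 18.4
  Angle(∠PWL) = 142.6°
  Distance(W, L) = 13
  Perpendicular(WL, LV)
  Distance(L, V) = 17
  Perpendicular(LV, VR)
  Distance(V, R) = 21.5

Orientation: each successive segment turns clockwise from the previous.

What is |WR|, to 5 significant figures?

19.007

WL ⟂ LV, so LV runs at -140.00°; with |LV| = 17.0, V = (19.551, 3.1090). The perpendicularity gives VR at right angles to LV, so VR runs at 130.00°; with |VR| = 21.5, R = (5.7311, 19.579). Then |WR| = |R − W| = 19.007.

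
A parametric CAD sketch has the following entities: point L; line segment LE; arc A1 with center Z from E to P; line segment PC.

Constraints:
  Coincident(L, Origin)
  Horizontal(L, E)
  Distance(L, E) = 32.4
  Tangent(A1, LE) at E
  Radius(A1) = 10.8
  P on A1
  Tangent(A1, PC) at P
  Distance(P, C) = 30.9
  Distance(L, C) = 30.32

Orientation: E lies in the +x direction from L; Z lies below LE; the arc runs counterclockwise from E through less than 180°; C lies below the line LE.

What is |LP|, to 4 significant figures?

24.02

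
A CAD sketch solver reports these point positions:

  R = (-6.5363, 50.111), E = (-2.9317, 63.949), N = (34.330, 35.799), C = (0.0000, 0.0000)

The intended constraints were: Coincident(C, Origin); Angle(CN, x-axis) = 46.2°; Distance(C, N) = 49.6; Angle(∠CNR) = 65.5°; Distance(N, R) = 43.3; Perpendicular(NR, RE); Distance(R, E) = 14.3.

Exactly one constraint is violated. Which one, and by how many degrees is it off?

Perpendicular(NR, RE) — off by 4.70°.

C = (0.00, 0.00) ✓; CN at 46.20° ✓; |CN| = 49.60 ✓; ∠CNR = 65.50° ✓; |NR| = 43.30 ✓; ∠(NR, RE) = 85.30° ✗; |RE| = 14.30 ✓.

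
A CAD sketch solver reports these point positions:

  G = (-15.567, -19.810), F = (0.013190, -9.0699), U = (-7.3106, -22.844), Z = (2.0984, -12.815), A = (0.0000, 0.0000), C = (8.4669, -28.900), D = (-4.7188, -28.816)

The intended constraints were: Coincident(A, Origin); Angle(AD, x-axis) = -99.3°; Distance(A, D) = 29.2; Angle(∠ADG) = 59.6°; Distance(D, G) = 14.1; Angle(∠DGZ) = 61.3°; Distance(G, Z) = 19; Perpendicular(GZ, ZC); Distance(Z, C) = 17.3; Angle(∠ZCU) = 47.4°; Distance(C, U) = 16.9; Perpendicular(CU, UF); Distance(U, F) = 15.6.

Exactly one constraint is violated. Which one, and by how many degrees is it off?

Perpendicular(CU, UF) — off by 7.00°.

A = (0.00, 0.00) ✓; AD at -99.30° ✓; |AD| = 29.20 ✓; ∠ADG = 59.60° ✓; |DG| = 14.10 ✓; ∠DGZ = 61.30° ✓; |GZ| = 19.00 ✓; ∠(GZ, ZC) = 90.00° ✓; |ZC| = 17.30 ✓; ∠ZCU = 47.40° ✓; |CU| = 16.90 ✓; ∠(CU, UF) = 97.00° ✗; |UF| = 15.60 ✓.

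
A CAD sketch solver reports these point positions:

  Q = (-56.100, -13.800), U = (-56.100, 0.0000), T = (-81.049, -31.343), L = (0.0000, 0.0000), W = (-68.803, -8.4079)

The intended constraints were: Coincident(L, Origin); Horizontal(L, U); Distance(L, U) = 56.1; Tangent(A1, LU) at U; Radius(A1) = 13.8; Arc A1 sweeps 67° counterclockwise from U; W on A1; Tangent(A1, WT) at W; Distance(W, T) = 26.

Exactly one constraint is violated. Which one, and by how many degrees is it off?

Tangent(A1, WT) at W — off by 5.10°.

L = (0.00, 0.00) ✓; L.y = 0.00, U.y = 0.00 ✓; |LU| = 56.10 ✓; ∠(QU, UL) = 90.00° ✓; |QU| = 13.80 ✓; bearing(Q→W) − bearing(Q→U) = 67.00° ✓; |QW| = 13.80 ✓; ∠(QW, WT) = 95.10° ✗; |WT| = 26.00 ✓.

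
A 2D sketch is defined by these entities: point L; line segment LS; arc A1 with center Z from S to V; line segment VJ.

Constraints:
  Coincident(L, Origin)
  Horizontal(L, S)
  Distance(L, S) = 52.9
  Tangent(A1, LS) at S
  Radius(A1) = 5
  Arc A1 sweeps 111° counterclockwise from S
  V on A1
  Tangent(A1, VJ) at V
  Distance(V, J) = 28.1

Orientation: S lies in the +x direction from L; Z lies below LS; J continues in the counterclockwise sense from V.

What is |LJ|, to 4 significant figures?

67.01

L is at the origin; LS is horizontal with |LS| = 52.9 and S on the +x side, so S = (52.90, 0.000). Tangency of A1 to LS means the radius ZS is perpendicular to LS, so Z = S + (0, -5) = (52.90, -5.000). On A1, S sits at bearing 90° from Z; a 111° counterclockwise sweep puts V at bearing 201°, so V = Z + 5.0·(cos 201°, sin 201°) = (48.23, -6.792). A1 meets VJ tangentially, so ZV is at right angles to VJ, so VJ runs along (−sin 201°, cos 201°); with |VJ| = 28.1, J = (58.30, -33.03). Then |LJ| = |J − L| = 67.01.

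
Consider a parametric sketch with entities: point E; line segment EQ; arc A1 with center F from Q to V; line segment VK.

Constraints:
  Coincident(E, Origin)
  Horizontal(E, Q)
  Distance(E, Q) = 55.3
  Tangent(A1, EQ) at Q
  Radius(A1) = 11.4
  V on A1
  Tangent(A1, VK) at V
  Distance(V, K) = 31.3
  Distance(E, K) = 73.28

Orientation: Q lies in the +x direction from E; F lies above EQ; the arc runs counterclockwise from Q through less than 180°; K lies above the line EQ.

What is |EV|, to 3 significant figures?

67.8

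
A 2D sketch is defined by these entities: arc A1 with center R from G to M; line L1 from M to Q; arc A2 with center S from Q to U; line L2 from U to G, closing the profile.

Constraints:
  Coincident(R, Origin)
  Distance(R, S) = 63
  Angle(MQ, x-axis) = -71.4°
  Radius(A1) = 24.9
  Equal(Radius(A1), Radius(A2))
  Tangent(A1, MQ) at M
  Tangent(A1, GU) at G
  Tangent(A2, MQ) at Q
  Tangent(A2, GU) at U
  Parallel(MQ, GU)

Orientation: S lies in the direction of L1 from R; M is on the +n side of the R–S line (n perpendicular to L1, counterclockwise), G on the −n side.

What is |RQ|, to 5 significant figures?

67.742

The slot axis is L1's direction at -71.4°, so u = (cos -71.4°, sin -71.4°) = (0.31896, -0.94777) and n = (−sin -71.4°, cos -71.4°) = (0.94777, 0.31896). R is at the origin and S lies 63.0 along u from R, so S = 63.0·u = (20.094, -59.709). Tangency of A1 to both parallel lines with radius 24.9 puts M and G at R ± 24.9·n: M = (23.599, 7.9421), G = (-23.599, -7.9421). Equal radii place Q and U the same way about S: Q = S + 24.9·n = (43.694, -51.767), U = S − 24.9·n = (-3.5050, -67.651). Then |RQ| = |Q − R| = 67.742.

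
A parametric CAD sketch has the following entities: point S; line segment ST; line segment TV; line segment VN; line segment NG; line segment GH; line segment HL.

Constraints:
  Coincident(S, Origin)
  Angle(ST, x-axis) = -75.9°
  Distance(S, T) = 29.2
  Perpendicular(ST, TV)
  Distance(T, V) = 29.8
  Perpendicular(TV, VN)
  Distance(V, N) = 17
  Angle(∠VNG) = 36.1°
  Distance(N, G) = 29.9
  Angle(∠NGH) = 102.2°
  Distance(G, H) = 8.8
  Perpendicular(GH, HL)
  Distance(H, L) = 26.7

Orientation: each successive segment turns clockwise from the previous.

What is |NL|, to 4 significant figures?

15.33

S is at the origin; ST runs at -75.9° with length 29.2, so T = (7.114, -28.32). The perpendicularity gives TV at right angles to ST, so TV runs at -165.9°; with |TV| = 29.8, V = (-21.79, -35.58). TV is perpendicular to VN, so VN runs at 104.1°; with |VN| = 17.0, N = (-25.93, -19.09). ∠VNG = 36.1° gives NG at -39.80° from the x-axis; with |NG| = 29.9, G = (-2.958, -38.23). ∠NGH = 102.2° gives GH at -117.6° from the x-axis; with |GH| = 8.8, H = (-7.035, -46.03). GH is perpendicular to HL, so HL runs at 152.4°; with |HL| = 26.7, L = (-30.70, -33.66). Then |NL| = |L − N| = 15.33.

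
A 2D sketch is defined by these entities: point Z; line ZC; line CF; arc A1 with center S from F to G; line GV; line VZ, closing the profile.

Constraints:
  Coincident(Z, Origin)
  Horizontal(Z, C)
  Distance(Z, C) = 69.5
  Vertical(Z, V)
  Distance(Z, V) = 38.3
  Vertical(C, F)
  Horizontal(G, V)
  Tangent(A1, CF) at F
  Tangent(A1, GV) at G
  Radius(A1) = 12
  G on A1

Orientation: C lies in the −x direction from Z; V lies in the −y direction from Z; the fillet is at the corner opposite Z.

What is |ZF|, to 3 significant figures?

74.3

Z is at the origin; ZC is horizontal with |ZC| = 69.5 and C on the −x side, so C = (-69.5, 0.00). ZV is vertical with |ZV| = 38.3 and V on the −y side, so V = (0.00, -38.3). The virtual corner opposite Z is at (-69.5, -38.3). A1 meets CF tangentially, so SF is at right angles to CF and tangency of A1 to GV means the radius SG is perpendicular to GV, with radius 12.0, so the center S sits 12.0 in from both sides at S = (-57.5, -26.3). That places the tangent points at F = (-69.5, -26.3) on CF and G = (-57.5, -38.3) on GV. Then |ZF| = |F − Z| = 74.3.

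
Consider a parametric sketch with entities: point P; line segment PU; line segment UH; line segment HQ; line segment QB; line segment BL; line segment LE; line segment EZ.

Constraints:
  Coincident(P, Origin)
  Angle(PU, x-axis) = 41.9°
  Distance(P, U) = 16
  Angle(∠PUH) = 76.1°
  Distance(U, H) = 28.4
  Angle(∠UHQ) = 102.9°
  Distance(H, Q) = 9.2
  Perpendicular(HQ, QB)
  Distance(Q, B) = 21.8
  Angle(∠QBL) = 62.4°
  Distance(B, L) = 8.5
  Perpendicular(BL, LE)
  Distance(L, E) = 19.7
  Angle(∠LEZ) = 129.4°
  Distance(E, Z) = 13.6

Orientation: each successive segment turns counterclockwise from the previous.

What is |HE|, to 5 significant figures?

10.802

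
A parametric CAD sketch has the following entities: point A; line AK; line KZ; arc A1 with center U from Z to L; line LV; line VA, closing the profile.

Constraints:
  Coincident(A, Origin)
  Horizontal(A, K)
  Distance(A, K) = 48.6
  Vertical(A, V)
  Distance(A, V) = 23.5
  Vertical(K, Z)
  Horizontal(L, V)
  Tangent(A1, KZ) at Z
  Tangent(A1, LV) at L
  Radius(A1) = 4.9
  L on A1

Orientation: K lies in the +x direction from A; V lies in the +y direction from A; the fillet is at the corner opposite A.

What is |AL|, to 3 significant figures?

49.6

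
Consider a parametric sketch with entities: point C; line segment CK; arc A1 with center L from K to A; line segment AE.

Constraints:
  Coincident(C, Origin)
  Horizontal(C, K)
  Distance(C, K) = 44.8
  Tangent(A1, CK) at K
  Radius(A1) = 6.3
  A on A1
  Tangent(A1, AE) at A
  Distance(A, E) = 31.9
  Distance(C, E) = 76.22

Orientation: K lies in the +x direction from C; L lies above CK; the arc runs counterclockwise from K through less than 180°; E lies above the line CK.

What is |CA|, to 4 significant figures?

49.07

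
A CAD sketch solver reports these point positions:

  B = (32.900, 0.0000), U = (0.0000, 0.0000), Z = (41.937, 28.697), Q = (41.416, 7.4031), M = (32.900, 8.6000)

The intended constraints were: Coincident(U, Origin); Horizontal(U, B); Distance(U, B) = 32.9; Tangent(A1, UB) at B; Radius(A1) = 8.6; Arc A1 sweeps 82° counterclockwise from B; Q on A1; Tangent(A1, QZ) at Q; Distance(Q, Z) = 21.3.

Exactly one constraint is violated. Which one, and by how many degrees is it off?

Tangent(A1, QZ) at Q — off by 6.60°.

U = (0.00, 0.00) ✓; U.y = 0.00, B.y = 0.00 ✓; |UB| = 32.90 ✓; ∠(MB, BU) = 90.00° ✓; |MB| = 8.600 ✓; bearing(M→Q) − bearing(M→B) = 82.00° ✓; |MQ| = 8.600 ✓; ∠(MQ, QZ) = 83.40° ✗; |QZ| = 21.30 ✓.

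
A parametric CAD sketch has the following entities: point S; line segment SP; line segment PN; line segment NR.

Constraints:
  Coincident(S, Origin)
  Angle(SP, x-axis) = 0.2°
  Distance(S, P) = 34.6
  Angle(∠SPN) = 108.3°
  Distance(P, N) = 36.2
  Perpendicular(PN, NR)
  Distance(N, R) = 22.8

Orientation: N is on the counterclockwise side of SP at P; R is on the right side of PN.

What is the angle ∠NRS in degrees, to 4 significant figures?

40.22°

S is at the origin; SP runs at 0.2° with length 34.6, so P = 34.6·(cos 0.2°, sin 0.2°) = (34.60, 0.1208). ∠SPN = 108.3°, so PN runs at 0.2° + (180° − 108.3°) = 71.90° from the x-axis; with |PN| = 36.2, N = P + 36.2·(cos 71.90°, sin 71.90°) = (45.85, 34.53). PN ⟂ NR; with |NR| = 22.8 on the right of PN, R = N + 22.8·(0.9505, -0.3107) = (67.52, 27.45). Then cos ∠NRS = RN·RS / (|RN||RS|), giving 40.22°.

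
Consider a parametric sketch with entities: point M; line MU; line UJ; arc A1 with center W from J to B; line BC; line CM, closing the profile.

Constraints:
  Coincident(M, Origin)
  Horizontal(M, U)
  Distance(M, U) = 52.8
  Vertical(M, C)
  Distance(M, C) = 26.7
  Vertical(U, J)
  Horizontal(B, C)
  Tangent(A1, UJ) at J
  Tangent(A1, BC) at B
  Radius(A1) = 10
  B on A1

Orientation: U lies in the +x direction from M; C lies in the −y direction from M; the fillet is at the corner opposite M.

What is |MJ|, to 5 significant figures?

55.378

M is at the origin; MU is horizontal with |MU| = 52.8 and U on the +x side, so U = (52.800, 0.0000). M and C share the same x with |MC| = 26.7 and C on the −y side, so C = (0.0000, -26.700). The virtual corner opposite M is at (52.800, -26.700). Tangency of A1 to UJ means the radius WJ is perpendicular to UJ and A1 meets BC tangentially, so WB is at right angles to BC, with radius 10.0, so the center W sits 10.0 in from both sides at W = (42.800, -16.700). That places the tangent points at J = (52.800, -16.700) on UJ and B = (42.800, -26.700) on BC. Then |MJ| = |J − M| = 55.378.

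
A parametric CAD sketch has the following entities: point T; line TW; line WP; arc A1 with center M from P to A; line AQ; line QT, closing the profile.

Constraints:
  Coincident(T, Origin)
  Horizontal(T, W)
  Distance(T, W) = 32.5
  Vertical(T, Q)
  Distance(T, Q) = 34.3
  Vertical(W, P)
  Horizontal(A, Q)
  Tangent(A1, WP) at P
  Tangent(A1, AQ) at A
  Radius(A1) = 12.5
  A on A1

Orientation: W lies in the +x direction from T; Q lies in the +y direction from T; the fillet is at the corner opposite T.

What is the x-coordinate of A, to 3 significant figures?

20.0

The virtual corner opposite T is at (32.5, 34.3). The tangent condition forces MP to be normal to WP and the tangent condition forces MA to be normal to AQ, with radius 12.5, so the center M sits 12.5 in from both sides at M = (20.0, 21.8). That places the tangent points at P = (32.5, 21.8) on WP and A = (20.0, 34.3) on AQ. So A.x = 20.0.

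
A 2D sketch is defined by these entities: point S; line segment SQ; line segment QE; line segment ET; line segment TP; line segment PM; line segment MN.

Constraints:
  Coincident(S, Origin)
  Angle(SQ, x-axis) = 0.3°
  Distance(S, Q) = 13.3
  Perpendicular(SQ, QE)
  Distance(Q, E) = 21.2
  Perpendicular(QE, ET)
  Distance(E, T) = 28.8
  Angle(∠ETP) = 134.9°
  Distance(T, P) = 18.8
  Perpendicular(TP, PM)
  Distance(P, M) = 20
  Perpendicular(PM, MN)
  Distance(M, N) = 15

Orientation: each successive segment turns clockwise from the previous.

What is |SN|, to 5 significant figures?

5.9501

S is at the origin; SQ runs at 0.3° with length 13.3, so Q = (13.300, 0.069638). SQ ⟂ QE, so QE runs at -89.700°; with |QE| = 21.2, E = (13.411, -21.130). QE is perpendicular to ET, so ET runs at -179.70°; with |ET| = 28.8, T = (-15.389, -21.281). ∠ETP = 134.9° gives TP at 135.20° from the x-axis; with |TP| = 18.8, P = (-28.729, -8.0337). TP ⟂ PM, so PM runs at 45.200°; with |PM| = 20.0, M = (-14.636, 6.1577). PM is perpendicular to MN, so MN runs at -44.800°; with |MN| = 15.0, N = (-3.9925, -4.4118). Then |SN| = |N − S| = 5.9501.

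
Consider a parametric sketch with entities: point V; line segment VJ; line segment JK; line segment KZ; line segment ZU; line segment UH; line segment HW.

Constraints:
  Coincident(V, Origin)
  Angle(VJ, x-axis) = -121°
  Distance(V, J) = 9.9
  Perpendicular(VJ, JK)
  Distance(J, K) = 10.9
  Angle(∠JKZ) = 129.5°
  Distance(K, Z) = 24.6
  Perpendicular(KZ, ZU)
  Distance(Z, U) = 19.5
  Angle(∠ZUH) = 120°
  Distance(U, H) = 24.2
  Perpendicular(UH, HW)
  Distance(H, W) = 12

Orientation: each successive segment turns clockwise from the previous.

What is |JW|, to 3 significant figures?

13.6

V is at the origin; VJ runs at -121.0° with length 9.9, so J = (-5.10, -8.49). VJ ⟂ JK, so JK runs at 149°; with |JK| = 10.9, K = (-14.4, -2.87). ∠JKZ = 129.5° gives KZ at 98.5° from the x-axis; with |KZ| = 24.6, Z = (-18.1, 21.5). KZ ⟂ ZU, so ZU runs at 8.50°; with |ZU| = 19.5, U = (1.21, 24.3). ∠ZUH = 120.0° gives UH at -51.5° from the x-axis; with |UH| = 24.2, H = (16.3, 5.40). UH is perpendicular to HW, so HW runs at -142°; with |HW| = 12.0, W = (6.88, -2.07). Then |JW| = |W − J| = 13.6.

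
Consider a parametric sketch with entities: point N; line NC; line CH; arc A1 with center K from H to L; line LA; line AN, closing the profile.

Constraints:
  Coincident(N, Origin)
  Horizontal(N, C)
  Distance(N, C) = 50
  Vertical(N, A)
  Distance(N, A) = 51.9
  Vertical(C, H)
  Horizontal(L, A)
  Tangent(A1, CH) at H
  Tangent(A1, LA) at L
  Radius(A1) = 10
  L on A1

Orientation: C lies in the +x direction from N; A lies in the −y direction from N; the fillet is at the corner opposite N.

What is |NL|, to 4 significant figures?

65.53

N is at the origin; NC is horizontal with |NC| = 50.0 and C on the +x side, so C = (50.00, 0.000). NA is vertical with |NA| = 51.9 and A on the −y side, so A = (0.000, -51.90). The virtual corner opposite N is at (50.00, -51.90). Tangency of A1 to CH means the radius KH is perpendicular to CH and the tangent condition forces KL to be normal to LA, with radius 10.0, so the center K sits 10.0 in from both sides at K = (40.00, -41.90). That places the tangent points at H = (50.00, -41.90) on CH and L = (40.00, -51.90) on LA. Then |NL| = |L − N| = 65.53.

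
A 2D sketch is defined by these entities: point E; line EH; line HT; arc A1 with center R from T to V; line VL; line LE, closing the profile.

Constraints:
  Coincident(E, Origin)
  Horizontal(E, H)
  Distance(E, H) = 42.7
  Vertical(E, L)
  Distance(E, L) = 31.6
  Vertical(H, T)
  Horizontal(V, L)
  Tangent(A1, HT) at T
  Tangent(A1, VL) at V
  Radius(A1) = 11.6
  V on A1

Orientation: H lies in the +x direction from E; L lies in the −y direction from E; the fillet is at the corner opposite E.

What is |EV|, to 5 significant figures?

44.337

E is at the origin; E and H share the same y with |EH| = 42.7 and H on the +x side, so H = (42.700, 0.0000). EL is vertical with |EL| = 31.6 and L on the −y side, so L = (0.0000, -31.600). The virtual corner opposite E is at (42.700, -31.600). A1 meets HT tangentially, so RT is at right angles to HT and A1 meets VL tangentially, so RV is at right angles to VL, with radius 11.6, so the center R sits 11.6 in from both sides at R = (31.100, -20.000). That places the tangent points at T = (42.700, -20.000) on HT and V = (31.100, -31.600) on VL. Then |EV| = |V − E| = 44.337.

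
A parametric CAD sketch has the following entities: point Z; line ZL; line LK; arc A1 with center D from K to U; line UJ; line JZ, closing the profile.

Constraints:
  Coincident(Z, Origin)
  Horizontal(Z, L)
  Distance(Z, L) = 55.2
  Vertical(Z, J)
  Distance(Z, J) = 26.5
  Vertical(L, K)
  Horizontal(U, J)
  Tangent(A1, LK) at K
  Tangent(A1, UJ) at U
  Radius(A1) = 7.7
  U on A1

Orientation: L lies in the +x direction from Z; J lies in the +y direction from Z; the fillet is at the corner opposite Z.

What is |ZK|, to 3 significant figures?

58.3

Z is at the origin; Z and L share the same y with |ZL| = 55.2 and L on the +x side, so L = (55.2, 0.00). ZJ is vertical with |ZJ| = 26.5 and J on the +y side, so J = (0.00, 26.5). The virtual corner opposite Z is at (55.2, 26.5). Tangency of A1 to LK means the radius DK is perpendicular to LK and since A1 is tangent to UJ there, DU ⟂ UJ, with radius 7.7, so the center D sits 7.7 in from both sides at D = (47.5, 18.8). That places the tangent points at K = (55.2, 18.8) on LK and U = (47.5, 26.5) on UJ. Then |ZK| = |K − Z| = 58.3.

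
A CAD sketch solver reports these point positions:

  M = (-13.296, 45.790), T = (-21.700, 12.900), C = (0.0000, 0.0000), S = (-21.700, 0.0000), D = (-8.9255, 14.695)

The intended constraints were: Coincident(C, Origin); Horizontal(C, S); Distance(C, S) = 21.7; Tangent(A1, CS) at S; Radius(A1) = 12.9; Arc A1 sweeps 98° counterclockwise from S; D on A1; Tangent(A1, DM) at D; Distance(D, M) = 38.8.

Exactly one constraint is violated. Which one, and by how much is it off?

Distance(D, M) = 38.8 — off by 7.40.

C = (0.00, 0.00) ✓; C.y = 0.00, S.y = 0.00 ✓; |CS| = 21.70 ✓; ∠(TS, SC) = 90.00° ✓; |TS| = 12.90 ✓; bearing(T→D) − bearing(T→S) = 98.00° ✓; |TD| = 12.90 ✓; ∠(TD, DM) = 90.00° ✓; |DM| = 31.40 ✗.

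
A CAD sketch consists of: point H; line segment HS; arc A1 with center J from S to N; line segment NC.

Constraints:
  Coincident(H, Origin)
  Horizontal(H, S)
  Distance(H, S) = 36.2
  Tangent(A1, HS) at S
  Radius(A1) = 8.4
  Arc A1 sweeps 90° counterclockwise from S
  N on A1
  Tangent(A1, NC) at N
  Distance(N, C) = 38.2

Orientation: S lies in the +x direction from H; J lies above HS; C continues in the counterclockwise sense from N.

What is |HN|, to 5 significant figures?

45.384

Tangency of A1 to HS means the radius JS is perpendicular to HS, so J = S + (0, 8.4) = (36.200, 8.4000). On A1, S sits at bearing -90° from J; a 90° counterclockwise sweep puts N at bearing 0°, so N = J + 8.4·(cos 0°, sin 0°) = (44.600, 8.4000). Then |HN| = |N − H| = 45.384.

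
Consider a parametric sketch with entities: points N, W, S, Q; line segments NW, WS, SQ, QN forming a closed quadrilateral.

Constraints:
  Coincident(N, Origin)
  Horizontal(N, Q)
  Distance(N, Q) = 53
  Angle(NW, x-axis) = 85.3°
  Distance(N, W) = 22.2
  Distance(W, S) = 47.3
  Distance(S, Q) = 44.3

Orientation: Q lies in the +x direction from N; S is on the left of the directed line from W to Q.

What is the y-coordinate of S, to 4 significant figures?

43.39

Checks: |WS| = 47.30 ✓; |SQ| = 44.30 ✓.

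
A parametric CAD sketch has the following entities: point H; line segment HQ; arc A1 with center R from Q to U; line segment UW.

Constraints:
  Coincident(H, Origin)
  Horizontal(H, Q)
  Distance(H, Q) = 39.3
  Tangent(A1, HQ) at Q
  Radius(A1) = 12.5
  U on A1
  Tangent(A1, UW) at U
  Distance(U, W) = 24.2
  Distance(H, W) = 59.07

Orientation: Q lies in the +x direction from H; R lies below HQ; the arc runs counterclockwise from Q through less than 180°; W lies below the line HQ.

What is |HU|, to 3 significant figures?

35.6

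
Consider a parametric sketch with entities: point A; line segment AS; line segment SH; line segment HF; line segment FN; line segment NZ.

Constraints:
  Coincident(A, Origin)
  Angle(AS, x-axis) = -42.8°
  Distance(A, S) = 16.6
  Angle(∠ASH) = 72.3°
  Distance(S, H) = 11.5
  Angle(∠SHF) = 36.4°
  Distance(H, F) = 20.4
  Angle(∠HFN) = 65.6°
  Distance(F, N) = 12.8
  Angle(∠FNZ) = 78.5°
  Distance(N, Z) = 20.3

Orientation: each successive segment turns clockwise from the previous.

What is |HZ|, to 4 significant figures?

1.354

A is at the origin; AS runs at -42.8° with length 16.6, so S = (12.18, -11.28). ∠ASH = 72.3° gives SH at -150.5° from the x-axis; with |SH| = 11.5, H = (2.171, -16.94). ∠SHF = 36.4° gives HF at 65.90° from the x-axis; with |HF| = 20.4, F = (10.50, 1.680). ∠HFN = 65.6° gives FN at -48.50° from the x-axis; with |FN| = 12.8, N = (18.98, -7.906). ∠FNZ = 78.5° gives NZ at -150.0° from the x-axis; with |NZ| = 20.3, Z = (1.402, -18.06). Then |HZ| = |Z − H| = 1.354.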